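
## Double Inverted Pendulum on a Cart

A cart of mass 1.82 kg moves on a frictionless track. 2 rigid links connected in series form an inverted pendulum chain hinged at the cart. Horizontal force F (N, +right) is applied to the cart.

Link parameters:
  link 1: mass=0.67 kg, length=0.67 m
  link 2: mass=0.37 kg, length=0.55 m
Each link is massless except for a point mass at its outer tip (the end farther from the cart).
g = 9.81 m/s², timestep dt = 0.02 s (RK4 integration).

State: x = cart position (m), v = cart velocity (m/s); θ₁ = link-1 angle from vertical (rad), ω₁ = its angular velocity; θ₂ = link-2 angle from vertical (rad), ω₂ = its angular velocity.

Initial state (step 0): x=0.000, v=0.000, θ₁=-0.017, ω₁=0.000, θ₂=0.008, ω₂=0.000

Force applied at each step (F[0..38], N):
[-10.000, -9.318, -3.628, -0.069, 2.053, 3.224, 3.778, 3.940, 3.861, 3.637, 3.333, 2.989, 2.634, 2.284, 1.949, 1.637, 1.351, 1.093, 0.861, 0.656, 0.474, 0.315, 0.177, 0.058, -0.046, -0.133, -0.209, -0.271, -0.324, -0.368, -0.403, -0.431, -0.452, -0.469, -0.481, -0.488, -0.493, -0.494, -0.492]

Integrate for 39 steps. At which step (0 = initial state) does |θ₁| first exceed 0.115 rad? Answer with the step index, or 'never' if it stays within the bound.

Answer: never

Derivation:
apply F[0]=-10.000 → step 1: x=-0.001, v=-0.108, θ₁=-0.015, ω₁=0.152, θ₂=0.008, ω₂=0.014
apply F[1]=-9.318 → step 2: x=-0.004, v=-0.209, θ₁=-0.011, ω₁=0.295, θ₂=0.009, ω₂=0.026
apply F[2]=-3.628 → step 3: x=-0.009, v=-0.248, θ₁=-0.005, ω₁=0.349, θ₂=0.009, ω₂=0.035
apply F[3]=-0.069 → step 4: x=-0.014, v=-0.249, θ₁=0.002, ω₁=0.348, θ₂=0.010, ω₂=0.041
apply F[4]=+2.053 → step 5: x=-0.019, v=-0.227, θ₁=0.009, ω₁=0.316, θ₂=0.011, ω₂=0.043
apply F[5]=+3.224 → step 6: x=-0.023, v=-0.193, θ₁=0.015, ω₁=0.269, θ₂=0.012, ω₂=0.043
apply F[6]=+3.778 → step 7: x=-0.026, v=-0.153, θ₁=0.020, ω₁=0.215, θ₂=0.012, ω₂=0.040
apply F[7]=+3.940 → step 8: x=-0.029, v=-0.112, θ₁=0.023, ω₁=0.162, θ₂=0.013, ω₂=0.035
apply F[8]=+3.861 → step 9: x=-0.031, v=-0.072, θ₁=0.026, ω₁=0.112, θ₂=0.014, ω₂=0.029
apply F[9]=+3.637 → step 10: x=-0.032, v=-0.036, θ₁=0.028, ω₁=0.067, θ₂=0.014, ω₂=0.021
apply F[10]=+3.333 → step 11: x=-0.032, v=-0.002, θ₁=0.029, ω₁=0.028, θ₂=0.015, ω₂=0.014
apply F[11]=+2.989 → step 12: x=-0.032, v=0.027, θ₁=0.029, ω₁=-0.005, θ₂=0.015, ω₂=0.006
apply F[12]=+2.634 → step 13: x=-0.031, v=0.053, θ₁=0.029, ω₁=-0.033, θ₂=0.015, ω₂=-0.002
apply F[13]=+2.284 → step 14: x=-0.030, v=0.075, θ₁=0.028, ω₁=-0.055, θ₂=0.015, ω₂=-0.010
apply F[14]=+1.949 → step 15: x=-0.028, v=0.093, θ₁=0.027, ω₁=-0.072, θ₂=0.015, ω₂=-0.017
apply F[15]=+1.637 → step 16: x=-0.026, v=0.108, θ₁=0.025, ω₁=-0.085, θ₂=0.014, ω₂=-0.023
apply F[16]=+1.351 → step 17: x=-0.024, v=0.121, θ₁=0.023, ω₁=-0.095, θ₂=0.014, ω₂=-0.029
apply F[17]=+1.093 → step 18: x=-0.021, v=0.130, θ₁=0.021, ω₁=-0.101, θ₂=0.013, ω₂=-0.034
apply F[18]=+0.861 → step 19: x=-0.019, v=0.137, θ₁=0.019, ω₁=-0.104, θ₂=0.012, ω₂=-0.038
apply F[19]=+0.656 → step 20: x=-0.016, v=0.142, θ₁=0.017, ω₁=-0.106, θ₂=0.012, ω₂=-0.041
apply F[20]=+0.474 → step 21: x=-0.013, v=0.146, θ₁=0.015, ω₁=-0.105, θ₂=0.011, ω₂=-0.044
apply F[21]=+0.315 → step 22: x=-0.010, v=0.148, θ₁=0.013, ω₁=-0.103, θ₂=0.010, ω₂=-0.046
apply F[22]=+0.177 → step 23: x=-0.007, v=0.148, θ₁=0.011, ω₁=-0.100, θ₂=0.009, ω₂=-0.048
apply F[23]=+0.058 → step 24: x=-0.004, v=0.148, θ₁=0.009, ω₁=-0.096, θ₂=0.008, ω₂=-0.049
apply F[24]=-0.046 → step 25: x=-0.001, v=0.146, θ₁=0.007, ω₁=-0.092, θ₂=0.007, ω₂=-0.049
apply F[25]=-0.133 → step 26: x=0.002, v=0.144, θ₁=0.005, ω₁=-0.087, θ₂=0.006, ω₂=-0.049
apply F[26]=-0.209 → step 27: x=0.005, v=0.141, θ₁=0.004, ω₁=-0.082, θ₂=0.005, ω₂=-0.048
apply F[27]=-0.271 → step 28: x=0.007, v=0.138, θ₁=0.002, ω₁=-0.076, θ₂=0.004, ω₂=-0.048
apply F[28]=-0.324 → step 29: x=0.010, v=0.134, θ₁=0.001, ω₁=-0.070, θ₂=0.003, ω₂=-0.046
apply F[29]=-0.368 → step 30: x=0.013, v=0.130, θ₁=-0.001, ω₁=-0.065, θ₂=0.002, ω₂=-0.045
apply F[30]=-0.403 → step 31: x=0.015, v=0.126, θ₁=-0.002, ω₁=-0.059, θ₂=0.001, ω₂=-0.043
apply F[31]=-0.431 → step 32: x=0.018, v=0.122, θ₁=-0.003, ω₁=-0.054, θ₂=0.000, ω₂=-0.041
apply F[32]=-0.452 → step 33: x=0.020, v=0.117, θ₁=-0.004, ω₁=-0.049, θ₂=-0.000, ω₂=-0.039
apply F[33]=-0.469 → step 34: x=0.023, v=0.113, θ₁=-0.005, ω₁=-0.044, θ₂=-0.001, ω₂=-0.037
apply F[34]=-0.481 → step 35: x=0.025, v=0.108, θ₁=-0.006, ω₁=-0.039, θ₂=-0.002, ω₂=-0.035
apply F[35]=-0.488 → step 36: x=0.027, v=0.103, θ₁=-0.007, ω₁=-0.035, θ₂=-0.003, ω₂=-0.033
apply F[36]=-0.493 → step 37: x=0.029, v=0.099, θ₁=-0.007, ω₁=-0.031, θ₂=-0.003, ω₂=-0.031
apply F[37]=-0.494 → step 38: x=0.031, v=0.094, θ₁=-0.008, ω₁=-0.027, θ₂=-0.004, ω₂=-0.028
apply F[38]=-0.492 → step 39: x=0.033, v=0.089, θ₁=-0.008, ω₁=-0.023, θ₂=-0.004, ω₂=-0.026
max |θ₁| = 0.029 ≤ 0.115 over all 40 states.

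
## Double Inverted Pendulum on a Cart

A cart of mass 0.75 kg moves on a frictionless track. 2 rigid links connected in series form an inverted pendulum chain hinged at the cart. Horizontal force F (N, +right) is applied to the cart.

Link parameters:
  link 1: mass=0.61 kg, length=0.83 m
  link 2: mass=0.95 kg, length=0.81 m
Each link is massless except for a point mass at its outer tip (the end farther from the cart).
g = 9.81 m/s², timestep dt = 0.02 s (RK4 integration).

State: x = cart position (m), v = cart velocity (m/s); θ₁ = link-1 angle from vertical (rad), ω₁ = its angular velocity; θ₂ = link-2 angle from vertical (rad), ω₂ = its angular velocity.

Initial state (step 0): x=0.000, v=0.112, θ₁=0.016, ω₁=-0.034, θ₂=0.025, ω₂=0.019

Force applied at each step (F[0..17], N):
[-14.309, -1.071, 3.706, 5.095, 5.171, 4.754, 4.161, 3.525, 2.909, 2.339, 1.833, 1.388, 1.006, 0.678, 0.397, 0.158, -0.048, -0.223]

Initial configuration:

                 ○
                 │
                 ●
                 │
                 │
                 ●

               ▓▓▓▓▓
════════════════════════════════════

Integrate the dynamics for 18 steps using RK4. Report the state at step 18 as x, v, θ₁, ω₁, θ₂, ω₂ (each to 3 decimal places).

Answer: x=0.075, v=0.441, θ₁=0.005, ω₁=-0.209, θ₂=0.006, ω₂=-0.116

Derivation:
apply F[0]=-14.309 → step 1: x=-0.002, v=-0.276, θ₁=0.020, ω₁=0.435, θ₂=0.025, ω₂=0.024
apply F[1]=-1.071 → step 2: x=-0.008, v=-0.315, θ₁=0.029, ω₁=0.487, θ₂=0.026, ω₂=0.024
apply F[2]=+3.706 → step 3: x=-0.013, v=-0.230, θ₁=0.038, ω₁=0.395, θ₂=0.026, ω₂=0.020
apply F[3]=+5.095 → step 4: x=-0.016, v=-0.111, θ₁=0.045, ω₁=0.267, θ₂=0.027, ω₂=0.010
apply F[4]=+5.171 → step 5: x=-0.017, v=0.007, θ₁=0.049, ω₁=0.144, θ₂=0.027, ω₂=-0.002
apply F[5]=+4.754 → step 6: x=-0.016, v=0.113, θ₁=0.051, ω₁=0.037, θ₂=0.027, ω₂=-0.017
apply F[6]=+4.161 → step 7: x=-0.013, v=0.203, θ₁=0.050, ω₁=-0.050, θ₂=0.026, ω₂=-0.032
apply F[7]=+3.525 → step 8: x=-0.008, v=0.277, θ₁=0.049, ω₁=-0.118, θ₂=0.025, ω₂=-0.047
apply F[8]=+2.909 → step 9: x=-0.002, v=0.335, θ₁=0.046, ω₁=-0.168, θ₂=0.024, ω₂=-0.062
apply F[9]=+2.339 → step 10: x=0.005, v=0.379, θ₁=0.042, ω₁=-0.204, θ₂=0.023, ω₂=-0.074
apply F[10]=+1.833 → step 11: x=0.013, v=0.412, θ₁=0.038, ω₁=-0.227, θ₂=0.021, ω₂=-0.085
apply F[11]=+1.388 → step 12: x=0.021, v=0.434, θ₁=0.033, ω₁=-0.240, θ₂=0.019, ω₂=-0.095
apply F[12]=+1.006 → step 13: x=0.030, v=0.449, θ₁=0.028, ω₁=-0.246, θ₂=0.017, ω₂=-0.102
apply F[13]=+0.678 → step 14: x=0.039, v=0.456, θ₁=0.023, ω₁=-0.245, θ₂=0.015, ω₂=-0.108
apply F[14]=+0.397 → step 15: x=0.048, v=0.458, θ₁=0.019, ω₁=-0.240, θ₂=0.013, ω₂=-0.112
apply F[15]=+0.158 → step 16: x=0.058, v=0.456, θ₁=0.014, ω₁=-0.232, θ₂=0.011, ω₂=-0.115
apply F[16]=-0.048 → step 17: x=0.067, v=0.450, θ₁=0.009, ω₁=-0.221, θ₂=0.009, ω₂=-0.116
apply F[17]=-0.223 → step 18: x=0.075, v=0.441, θ₁=0.005, ω₁=-0.209, θ₂=0.006, ω₂=-0.116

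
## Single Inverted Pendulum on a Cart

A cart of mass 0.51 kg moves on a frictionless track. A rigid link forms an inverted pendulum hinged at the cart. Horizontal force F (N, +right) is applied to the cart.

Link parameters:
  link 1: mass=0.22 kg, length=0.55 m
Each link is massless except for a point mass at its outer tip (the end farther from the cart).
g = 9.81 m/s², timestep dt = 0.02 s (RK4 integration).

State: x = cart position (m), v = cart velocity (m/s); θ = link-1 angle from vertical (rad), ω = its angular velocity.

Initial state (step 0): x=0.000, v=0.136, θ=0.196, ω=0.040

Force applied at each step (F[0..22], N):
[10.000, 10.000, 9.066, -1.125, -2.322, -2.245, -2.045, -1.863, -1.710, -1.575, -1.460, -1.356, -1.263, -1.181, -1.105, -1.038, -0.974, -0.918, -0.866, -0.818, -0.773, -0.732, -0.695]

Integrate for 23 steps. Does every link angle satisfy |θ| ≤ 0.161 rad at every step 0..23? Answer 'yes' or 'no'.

apply F[0]=+10.000 → step 1: x=0.006, v=0.506, θ=0.191, ω=-0.552
apply F[1]=+10.000 → step 2: x=0.020, v=0.879, θ=0.174, ω=-1.152
apply F[2]=+9.066 → step 3: x=0.041, v=1.218, θ=0.145, ω=-1.705
apply F[3]=-1.125 → step 4: x=0.065, v=1.166, θ=0.113, ω=-1.564
apply F[4]=-2.322 → step 5: x=0.087, v=1.068, θ=0.084, ω=-1.352
apply F[5]=-2.245 → step 6: x=0.108, v=0.974, θ=0.058, ω=-1.158
apply F[6]=-2.045 → step 7: x=0.126, v=0.891, θ=0.037, ω=-0.989
apply F[7]=-1.863 → step 8: x=0.144, v=0.815, θ=0.019, ω=-0.842
apply F[8]=-1.710 → step 9: x=0.159, v=0.747, θ=0.003, ω=-0.715
apply F[9]=-1.575 → step 10: x=0.173, v=0.686, θ=-0.010, ω=-0.604
apply F[10]=-1.460 → step 11: x=0.187, v=0.630, θ=-0.021, ω=-0.508
apply F[11]=-1.356 → step 12: x=0.199, v=0.579, θ=-0.030, ω=-0.425
apply F[12]=-1.263 → step 13: x=0.210, v=0.532, θ=-0.038, ω=-0.352
apply F[13]=-1.181 → step 14: x=0.220, v=0.490, θ=-0.045, ω=-0.289
apply F[14]=-1.105 → step 15: x=0.229, v=0.450, θ=-0.050, ω=-0.235
apply F[15]=-1.038 → step 16: x=0.238, v=0.414, θ=-0.054, ω=-0.187
apply F[16]=-0.974 → step 17: x=0.246, v=0.381, θ=-0.057, ω=-0.147
apply F[17]=-0.918 → step 18: x=0.253, v=0.350, θ=-0.060, ω=-0.111
apply F[18]=-0.866 → step 19: x=0.260, v=0.321, θ=-0.062, ω=-0.081
apply F[19]=-0.818 → step 20: x=0.266, v=0.294, θ=-0.063, ω=-0.055
apply F[20]=-0.773 → step 21: x=0.272, v=0.269, θ=-0.064, ω=-0.032
apply F[21]=-0.732 → step 22: x=0.277, v=0.246, θ=-0.065, ω=-0.013
apply F[22]=-0.695 → step 23: x=0.282, v=0.224, θ=-0.065, ω=0.004
Max |angle| over trajectory = 0.196 rad; bound = 0.161 → exceeded.

Answer: no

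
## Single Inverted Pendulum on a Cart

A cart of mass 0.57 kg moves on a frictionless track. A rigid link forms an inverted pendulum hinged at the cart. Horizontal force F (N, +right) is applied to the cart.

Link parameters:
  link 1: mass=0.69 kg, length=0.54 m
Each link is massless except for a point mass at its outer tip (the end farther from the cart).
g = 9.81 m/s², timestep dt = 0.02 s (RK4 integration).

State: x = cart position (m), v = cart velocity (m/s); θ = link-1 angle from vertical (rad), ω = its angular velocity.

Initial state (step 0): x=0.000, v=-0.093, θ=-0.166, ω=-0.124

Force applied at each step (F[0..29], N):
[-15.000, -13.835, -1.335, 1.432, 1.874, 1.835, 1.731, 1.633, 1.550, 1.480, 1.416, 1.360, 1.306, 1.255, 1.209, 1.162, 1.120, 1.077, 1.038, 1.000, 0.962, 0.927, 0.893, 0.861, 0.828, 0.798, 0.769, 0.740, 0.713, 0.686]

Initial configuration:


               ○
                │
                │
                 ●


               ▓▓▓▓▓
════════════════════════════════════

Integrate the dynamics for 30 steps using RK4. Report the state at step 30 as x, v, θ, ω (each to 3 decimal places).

Answer: x=-0.260, v=-0.089, θ=0.050, ω=-0.057

Derivation:
apply F[0]=-15.000 → step 1: x=-0.007, v=-0.566, θ=-0.160, ω=0.680
apply F[1]=-13.835 → step 2: x=-0.022, v=-1.006, θ=-0.139, ω=1.431
apply F[2]=-1.335 → step 3: x=-0.043, v=-1.026, θ=-0.111, ω=1.424
apply F[3]=+1.432 → step 4: x=-0.062, v=-0.956, θ=-0.084, ω=1.259
apply F[4]=+1.874 → step 5: x=-0.081, v=-0.875, θ=-0.061, ω=1.083
apply F[5]=+1.835 → step 6: x=-0.097, v=-0.800, θ=-0.041, ω=0.926
apply F[6]=+1.731 → step 7: x=-0.113, v=-0.732, θ=-0.023, ω=0.788
apply F[7]=+1.633 → step 8: x=-0.127, v=-0.671, θ=-0.009, ω=0.670
apply F[8]=+1.550 → step 9: x=-0.140, v=-0.616, θ=0.003, ω=0.567
apply F[9]=+1.480 → step 10: x=-0.152, v=-0.566, θ=0.014, ω=0.478
apply F[10]=+1.416 → step 11: x=-0.162, v=-0.521, θ=0.023, ω=0.401
apply F[11]=+1.360 → step 12: x=-0.172, v=-0.479, θ=0.030, ω=0.333
apply F[12]=+1.306 → step 13: x=-0.182, v=-0.441, θ=0.036, ω=0.275
apply F[13]=+1.255 → step 14: x=-0.190, v=-0.407, θ=0.041, ω=0.225
apply F[14]=+1.209 → step 15: x=-0.198, v=-0.374, θ=0.045, ω=0.181
apply F[15]=+1.162 → step 16: x=-0.205, v=-0.345, θ=0.048, ω=0.143
apply F[16]=+1.120 → step 17: x=-0.212, v=-0.317, θ=0.051, ω=0.110
apply F[17]=+1.077 → step 18: x=-0.218, v=-0.292, θ=0.053, ω=0.082
apply F[18]=+1.038 → step 19: x=-0.223, v=-0.268, θ=0.054, ω=0.058
apply F[19]=+1.000 → step 20: x=-0.229, v=-0.246, θ=0.055, ω=0.037
apply F[20]=+0.962 → step 21: x=-0.233, v=-0.226, θ=0.056, ω=0.019
apply F[21]=+0.927 → step 22: x=-0.238, v=-0.207, θ=0.056, ω=0.004
apply F[22]=+0.893 → step 23: x=-0.242, v=-0.188, θ=0.056, ω=-0.009
apply F[23]=+0.861 → step 24: x=-0.245, v=-0.172, θ=0.056, ω=-0.020
apply F[24]=+0.828 → step 25: x=-0.248, v=-0.156, θ=0.055, ω=-0.030
apply F[25]=+0.798 → step 26: x=-0.251, v=-0.141, θ=0.054, ω=-0.038
apply F[26]=+0.769 → step 27: x=-0.254, v=-0.127, θ=0.054, ω=-0.044
apply F[27]=+0.740 → step 28: x=-0.256, v=-0.113, θ=0.053, ω=-0.049
apply F[28]=+0.713 → step 29: x=-0.259, v=-0.101, θ=0.052, ω=-0.054
apply F[29]=+0.686 → step 30: x=-0.260, v=-0.089, θ=0.050, ω=-0.057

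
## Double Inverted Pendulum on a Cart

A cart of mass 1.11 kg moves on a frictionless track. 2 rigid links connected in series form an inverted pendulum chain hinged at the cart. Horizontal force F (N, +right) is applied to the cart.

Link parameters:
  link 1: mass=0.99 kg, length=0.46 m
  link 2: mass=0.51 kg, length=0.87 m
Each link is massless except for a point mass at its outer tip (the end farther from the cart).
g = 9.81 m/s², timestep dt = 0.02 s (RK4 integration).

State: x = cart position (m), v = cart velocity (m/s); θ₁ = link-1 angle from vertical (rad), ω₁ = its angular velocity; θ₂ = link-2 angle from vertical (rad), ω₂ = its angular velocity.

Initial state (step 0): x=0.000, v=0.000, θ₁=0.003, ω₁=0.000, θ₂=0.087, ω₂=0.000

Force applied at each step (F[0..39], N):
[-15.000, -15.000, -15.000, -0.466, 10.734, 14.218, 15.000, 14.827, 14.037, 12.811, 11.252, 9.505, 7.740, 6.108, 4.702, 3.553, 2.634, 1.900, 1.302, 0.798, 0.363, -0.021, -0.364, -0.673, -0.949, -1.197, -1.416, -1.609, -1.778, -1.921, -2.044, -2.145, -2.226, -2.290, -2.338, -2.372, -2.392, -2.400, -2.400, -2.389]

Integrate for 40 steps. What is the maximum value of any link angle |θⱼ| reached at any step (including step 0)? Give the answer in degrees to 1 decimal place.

Answer: 10.8°

Derivation:
apply F[0]=-15.000 → step 1: x=-0.003, v=-0.272, θ₁=0.009, ω₁=0.575, θ₂=0.087, ω₂=0.028
apply F[1]=-15.000 → step 2: x=-0.011, v=-0.546, θ₁=0.026, ω₁=1.163, θ₂=0.088, ω₂=0.050
apply F[2]=-15.000 → step 3: x=-0.025, v=-0.825, θ₁=0.055, ω₁=1.777, θ₂=0.089, ω₂=0.065
apply F[3]=-0.466 → step 4: x=-0.041, v=-0.849, θ₁=0.092, ω₁=1.859, θ₂=0.091, ω₂=0.069
apply F[4]=+10.734 → step 5: x=-0.057, v=-0.684, θ₁=0.126, ω₁=1.551, θ₂=0.092, ω₂=0.063
apply F[5]=+14.218 → step 6: x=-0.068, v=-0.467, θ₁=0.153, ω₁=1.154, θ₂=0.093, ω₂=0.046
apply F[6]=+15.000 → step 7: x=-0.075, v=-0.245, θ₁=0.172, ω₁=0.764, θ₂=0.094, ω₂=0.020
apply F[7]=+14.827 → step 8: x=-0.078, v=-0.032, θ₁=0.184, ω₁=0.406, θ₂=0.094, ω₂=-0.014
apply F[8]=+14.037 → step 9: x=-0.077, v=0.164, θ₁=0.188, ω₁=0.090, θ₂=0.093, ω₂=-0.051
apply F[9]=+12.811 → step 10: x=-0.072, v=0.338, θ₁=0.188, ω₁=-0.178, θ₂=0.092, ω₂=-0.088
apply F[10]=+11.252 → step 11: x=-0.063, v=0.487, θ₁=0.182, ω₁=-0.394, θ₂=0.090, ω₂=-0.124
apply F[11]=+9.505 → step 12: x=-0.052, v=0.607, θ₁=0.172, ω₁=-0.556, θ₂=0.087, ω₂=-0.157
apply F[12]=+7.740 → step 13: x=-0.039, v=0.701, θ₁=0.160, ω₁=-0.667, θ₂=0.083, ω₂=-0.186
apply F[13]=+6.108 → step 14: x=-0.025, v=0.770, θ₁=0.146, ω₁=-0.734, θ₂=0.079, ω₂=-0.210
apply F[14]=+4.702 → step 15: x=-0.009, v=0.818, θ₁=0.131, ω₁=-0.766, θ₂=0.075, ω₂=-0.231
apply F[15]=+3.553 → step 16: x=0.008, v=0.850, θ₁=0.116, ω₁=-0.771, θ₂=0.070, ω₂=-0.248
apply F[16]=+2.634 → step 17: x=0.025, v=0.870, θ₁=0.101, ω₁=-0.759, θ₂=0.065, ω₂=-0.262
apply F[17]=+1.900 → step 18: x=0.043, v=0.880, θ₁=0.086, ω₁=-0.735, θ₂=0.060, ω₂=-0.272
apply F[18]=+1.302 → step 19: x=0.060, v=0.883, θ₁=0.071, ω₁=-0.704, θ₂=0.054, ω₂=-0.279
apply F[19]=+0.798 → step 20: x=0.078, v=0.881, θ₁=0.058, ω₁=-0.669, θ₂=0.049, ω₂=-0.284
apply F[20]=+0.363 → step 21: x=0.095, v=0.874, θ₁=0.045, ω₁=-0.631, θ₂=0.043, ω₂=-0.285
apply F[21]=-0.021 → step 22: x=0.113, v=0.864, θ₁=0.033, ω₁=-0.593, θ₂=0.037, ω₂=-0.285
apply F[22]=-0.364 → step 23: x=0.130, v=0.850, θ₁=0.021, ω₁=-0.553, θ₂=0.032, ω₂=-0.282
apply F[23]=-0.673 → step 24: x=0.147, v=0.834, θ₁=0.010, ω₁=-0.514, θ₂=0.026, ω₂=-0.278
apply F[24]=-0.949 → step 25: x=0.163, v=0.816, θ₁=0.001, ω₁=-0.476, θ₂=0.020, ω₂=-0.272
apply F[25]=-1.197 → step 26: x=0.179, v=0.795, θ₁=-0.009, ω₁=-0.438, θ₂=0.015, ω₂=-0.265
apply F[26]=-1.416 → step 27: x=0.195, v=0.773, θ₁=-0.017, ω₁=-0.400, θ₂=0.010, ω₂=-0.256
apply F[27]=-1.609 → step 28: x=0.210, v=0.750, θ₁=-0.025, ω₁=-0.364, θ₂=0.005, ω₂=-0.247
apply F[28]=-1.778 → step 29: x=0.225, v=0.725, θ₁=-0.032, ω₁=-0.329, θ₂=-0.000, ω₂=-0.236
apply F[29]=-1.921 → step 30: x=0.239, v=0.700, θ₁=-0.038, ω₁=-0.296, θ₂=-0.005, ω₂=-0.225
apply F[30]=-2.044 → step 31: x=0.253, v=0.673, θ₁=-0.043, ω₁=-0.264, θ₂=-0.009, ω₂=-0.214
apply F[31]=-2.145 → step 32: x=0.266, v=0.647, θ₁=-0.048, ω₁=-0.234, θ₂=-0.013, ω₂=-0.202
apply F[32]=-2.226 → step 33: x=0.279, v=0.620, θ₁=-0.053, ω₁=-0.205, θ₂=-0.017, ω₂=-0.190
apply F[33]=-2.290 → step 34: x=0.291, v=0.594, θ₁=-0.057, ω₁=-0.178, θ₂=-0.021, ω₂=-0.177
apply F[34]=-2.338 → step 35: x=0.303, v=0.567, θ₁=-0.060, ω₁=-0.153, θ₂=-0.024, ω₂=-0.165
apply F[35]=-2.372 → step 36: x=0.314, v=0.540, θ₁=-0.063, ω₁=-0.129, θ₂=-0.027, ω₂=-0.153
apply F[36]=-2.392 → step 37: x=0.324, v=0.514, θ₁=-0.065, ω₁=-0.108, θ₂=-0.030, ω₂=-0.141
apply F[37]=-2.400 → step 38: x=0.334, v=0.489, θ₁=-0.067, ω₁=-0.088, θ₂=-0.033, ω₂=-0.129
apply F[38]=-2.400 → step 39: x=0.344, v=0.463, θ₁=-0.069, ω₁=-0.069, θ₂=-0.035, ω₂=-0.118
apply F[39]=-2.389 → step 40: x=0.353, v=0.439, θ₁=-0.070, ω₁=-0.053, θ₂=-0.038, ω₂=-0.107
Max |angle| over trajectory = 0.188 rad = 10.8°.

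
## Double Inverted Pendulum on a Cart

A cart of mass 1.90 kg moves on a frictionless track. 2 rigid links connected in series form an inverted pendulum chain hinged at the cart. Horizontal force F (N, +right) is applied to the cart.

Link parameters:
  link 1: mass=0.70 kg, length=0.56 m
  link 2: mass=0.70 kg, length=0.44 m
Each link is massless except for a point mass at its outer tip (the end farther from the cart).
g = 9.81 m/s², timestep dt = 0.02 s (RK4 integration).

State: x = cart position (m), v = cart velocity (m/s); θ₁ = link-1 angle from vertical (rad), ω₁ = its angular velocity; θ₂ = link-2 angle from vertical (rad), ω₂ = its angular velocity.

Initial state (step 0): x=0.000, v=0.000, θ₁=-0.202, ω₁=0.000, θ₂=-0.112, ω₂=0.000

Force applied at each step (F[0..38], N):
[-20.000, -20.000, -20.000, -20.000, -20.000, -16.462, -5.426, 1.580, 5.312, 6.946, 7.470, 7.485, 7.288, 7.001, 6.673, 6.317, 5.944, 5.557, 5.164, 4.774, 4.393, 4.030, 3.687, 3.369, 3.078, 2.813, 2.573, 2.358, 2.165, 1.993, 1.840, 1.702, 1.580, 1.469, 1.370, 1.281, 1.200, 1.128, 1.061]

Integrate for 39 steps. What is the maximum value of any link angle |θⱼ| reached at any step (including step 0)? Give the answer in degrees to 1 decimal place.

apply F[0]=-20.000 → step 1: x=-0.002, v=-0.177, θ₁=-0.200, ω₁=0.204, θ₂=-0.111, ω₂=0.092
apply F[1]=-20.000 → step 2: x=-0.007, v=-0.355, θ₁=-0.194, ω₁=0.413, θ₂=-0.108, ω₂=0.181
apply F[2]=-20.000 → step 3: x=-0.016, v=-0.535, θ₁=-0.183, ω₁=0.630, θ₂=-0.104, ω₂=0.264
apply F[3]=-20.000 → step 4: x=-0.029, v=-0.718, θ₁=-0.169, ω₁=0.860, θ₂=-0.098, ω₂=0.338
apply F[4]=-20.000 → step 5: x=-0.045, v=-0.904, θ₁=-0.149, ω₁=1.108, θ₂=-0.090, ω₂=0.401
apply F[5]=-16.462 → step 6: x=-0.064, v=-1.057, θ₁=-0.125, ω₁=1.313, θ₂=-0.082, ω₂=0.446
apply F[6]=-5.426 → step 7: x=-0.086, v=-1.099, θ₁=-0.098, ω₁=1.339, θ₂=-0.073, ω₂=0.474
apply F[7]=+1.580 → step 8: x=-0.108, v=-1.072, θ₁=-0.072, ω₁=1.255, θ₂=-0.063, ω₂=0.488
apply F[8]=+5.312 → step 9: x=-0.128, v=-1.008, θ₁=-0.049, ω₁=1.120, θ₂=-0.053, ω₂=0.489
apply F[9]=+6.946 → step 10: x=-0.148, v=-0.930, θ₁=-0.028, ω₁=0.970, θ₂=-0.044, ω₂=0.481
apply F[10]=+7.470 → step 11: x=-0.166, v=-0.849, θ₁=-0.010, ω₁=0.826, θ₂=-0.034, ω₂=0.464
apply F[11]=+7.485 → step 12: x=-0.182, v=-0.770, θ₁=0.005, ω₁=0.693, θ₂=-0.025, ω₂=0.440
apply F[12]=+7.288 → step 13: x=-0.196, v=-0.695, θ₁=0.018, ω₁=0.574, θ₂=-0.017, ω₂=0.412
apply F[13]=+7.001 → step 14: x=-0.210, v=-0.624, θ₁=0.028, ω₁=0.469, θ₂=-0.009, ω₂=0.380
apply F[14]=+6.673 → step 15: x=-0.221, v=-0.559, θ₁=0.037, ω₁=0.377, θ₂=-0.001, ω₂=0.347
apply F[15]=+6.317 → step 16: x=-0.232, v=-0.498, θ₁=0.044, ω₁=0.296, θ₂=0.005, ω₂=0.312
apply F[16]=+5.944 → step 17: x=-0.241, v=-0.442, θ₁=0.049, ω₁=0.226, θ₂=0.011, ω₂=0.278
apply F[17]=+5.557 → step 18: x=-0.250, v=-0.391, θ₁=0.053, ω₁=0.166, θ₂=0.016, ω₂=0.245
apply F[18]=+5.164 → step 19: x=-0.257, v=-0.345, θ₁=0.056, ω₁=0.115, θ₂=0.021, ω₂=0.213
apply F[19]=+4.774 → step 20: x=-0.264, v=-0.303, θ₁=0.057, ω₁=0.071, θ₂=0.025, ω₂=0.183
apply F[20]=+4.393 → step 21: x=-0.269, v=-0.265, θ₁=0.058, ω₁=0.035, θ₂=0.028, ω₂=0.155
apply F[21]=+4.030 → step 22: x=-0.274, v=-0.231, θ₁=0.059, ω₁=0.006, θ₂=0.031, ω₂=0.129
apply F[22]=+3.687 → step 23: x=-0.279, v=-0.201, θ₁=0.059, ω₁=-0.018, θ₂=0.033, ω₂=0.105
apply F[23]=+3.369 → step 24: x=-0.282, v=-0.174, θ₁=0.058, ω₁=-0.037, θ₂=0.035, ω₂=0.083
apply F[24]=+3.078 → step 25: x=-0.286, v=-0.150, θ₁=0.057, ω₁=-0.052, θ₂=0.037, ω₂=0.064
apply F[25]=+2.813 → step 26: x=-0.288, v=-0.129, θ₁=0.056, ω₁=-0.064, θ₂=0.038, ω₂=0.047
apply F[26]=+2.573 → step 27: x=-0.291, v=-0.110, θ₁=0.055, ω₁=-0.072, θ₂=0.039, ω₂=0.031
apply F[27]=+2.358 → step 28: x=-0.293, v=-0.093, θ₁=0.053, ω₁=-0.078, θ₂=0.039, ω₂=0.018
apply F[28]=+2.165 → step 29: x=-0.294, v=-0.077, θ₁=0.052, ω₁=-0.082, θ₂=0.039, ω₂=0.006
apply F[29]=+1.993 → step 30: x=-0.296, v=-0.064, θ₁=0.050, ω₁=-0.085, θ₂=0.039, ω₂=-0.004
apply F[30]=+1.840 → step 31: x=-0.297, v=-0.052, θ₁=0.048, ω₁=-0.086, θ₂=0.039, ω₂=-0.013
apply F[31]=+1.702 → step 32: x=-0.298, v=-0.040, θ₁=0.047, ω₁=-0.086, θ₂=0.039, ω₂=-0.021
apply F[32]=+1.580 → step 33: x=-0.299, v=-0.030, θ₁=0.045, ω₁=-0.086, θ₂=0.038, ω₂=-0.027
apply F[33]=+1.469 → step 34: x=-0.299, v=-0.021, θ₁=0.043, ω₁=-0.084, θ₂=0.038, ω₂=-0.032
apply F[34]=+1.370 → step 35: x=-0.299, v=-0.013, θ₁=0.041, ω₁=-0.083, θ₂=0.037, ω₂=-0.036
apply F[35]=+1.281 → step 36: x=-0.300, v=-0.005, θ₁=0.040, ω₁=-0.081, θ₂=0.036, ω₂=-0.040
apply F[36]=+1.200 → step 37: x=-0.300, v=0.002, θ₁=0.038, ω₁=-0.078, θ₂=0.036, ω₂=-0.043
apply F[37]=+1.128 → step 38: x=-0.300, v=0.008, θ₁=0.037, ω₁=-0.076, θ₂=0.035, ω₂=-0.045
apply F[38]=+1.061 → step 39: x=-0.299, v=0.014, θ₁=0.035, ω₁=-0.073, θ₂=0.034, ω₂=-0.046
Max |angle| over trajectory = 0.202 rad = 11.6°.

Answer: 11.6°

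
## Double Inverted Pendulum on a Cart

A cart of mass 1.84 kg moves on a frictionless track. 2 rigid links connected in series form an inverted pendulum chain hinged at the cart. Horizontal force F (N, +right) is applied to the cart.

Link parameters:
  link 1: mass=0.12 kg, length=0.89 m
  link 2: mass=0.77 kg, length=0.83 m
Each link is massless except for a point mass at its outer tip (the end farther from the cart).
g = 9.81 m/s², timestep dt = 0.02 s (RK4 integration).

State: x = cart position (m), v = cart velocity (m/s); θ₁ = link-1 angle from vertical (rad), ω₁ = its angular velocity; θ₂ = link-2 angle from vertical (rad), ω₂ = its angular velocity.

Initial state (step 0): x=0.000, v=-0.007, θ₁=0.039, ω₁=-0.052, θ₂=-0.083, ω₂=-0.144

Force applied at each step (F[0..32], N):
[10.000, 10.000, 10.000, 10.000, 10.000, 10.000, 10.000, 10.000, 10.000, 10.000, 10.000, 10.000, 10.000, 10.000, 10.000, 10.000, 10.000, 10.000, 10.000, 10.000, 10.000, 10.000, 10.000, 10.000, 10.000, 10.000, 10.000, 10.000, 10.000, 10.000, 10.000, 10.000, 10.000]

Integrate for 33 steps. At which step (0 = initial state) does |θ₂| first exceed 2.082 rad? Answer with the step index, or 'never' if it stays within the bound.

apply F[0]=+10.000 → step 1: x=0.001, v=0.098, θ₁=0.038, ω₁=-0.002, θ₂=-0.088, ω₂=-0.344
apply F[1]=+10.000 → step 2: x=0.004, v=0.204, θ₁=0.039, ω₁=0.054, θ₂=-0.097, ω₂=-0.551
apply F[2]=+10.000 → step 3: x=0.009, v=0.309, θ₁=0.041, ω₁=0.117, θ₂=-0.110, ω₂=-0.769
apply F[3]=+10.000 → step 4: x=0.016, v=0.414, θ₁=0.044, ω₁=0.191, θ₂=-0.128, ω₂=-1.001
apply F[4]=+10.000 → step 5: x=0.026, v=0.520, θ₁=0.048, ω₁=0.273, θ₂=-0.150, ω₂=-1.246
apply F[5]=+10.000 → step 6: x=0.037, v=0.625, θ₁=0.055, ω₁=0.360, θ₂=-0.178, ω₂=-1.501
apply F[6]=+10.000 → step 7: x=0.051, v=0.731, θ₁=0.063, ω₁=0.446, θ₂=-0.210, ω₂=-1.758
apply F[7]=+10.000 → step 8: x=0.066, v=0.836, θ₁=0.072, ω₁=0.520, θ₂=-0.248, ω₂=-2.011
apply F[8]=+10.000 → step 9: x=0.084, v=0.942, θ₁=0.083, ω₁=0.575, θ₂=-0.290, ω₂=-2.249
apply F[9]=+10.000 → step 10: x=0.104, v=1.048, θ₁=0.095, ω₁=0.604, θ₂=-0.338, ω₂=-2.470
apply F[10]=+10.000 → step 11: x=0.126, v=1.154, θ₁=0.107, ω₁=0.604, θ₂=-0.389, ω₂=-2.670
apply F[11]=+10.000 → step 12: x=0.150, v=1.261, θ₁=0.119, ω₁=0.575, θ₂=-0.444, ω₂=-2.852
apply F[12]=+10.000 → step 13: x=0.176, v=1.367, θ₁=0.130, ω₁=0.516, θ₂=-0.503, ω₂=-3.018
apply F[13]=+10.000 → step 14: x=0.205, v=1.474, θ₁=0.140, ω₁=0.428, θ₂=-0.565, ω₂=-3.173
apply F[14]=+10.000 → step 15: x=0.235, v=1.581, θ₁=0.147, ω₁=0.313, θ₂=-0.630, ω₂=-3.319
apply F[15]=+10.000 → step 16: x=0.268, v=1.688, θ₁=0.152, ω₁=0.171, θ₂=-0.698, ω₂=-3.461
apply F[16]=+10.000 → step 17: x=0.303, v=1.796, θ₁=0.154, ω₁=0.000, θ₂=-0.768, ω₂=-3.599
apply F[17]=+10.000 → step 18: x=0.340, v=1.903, θ₁=0.152, ω₁=-0.200, θ₂=-0.842, ω₂=-3.736
apply F[18]=+10.000 → step 19: x=0.379, v=2.010, θ₁=0.146, ω₁=-0.430, θ₂=-0.918, ω₂=-3.871
apply F[19]=+10.000 → step 20: x=0.420, v=2.118, θ₁=0.134, ω₁=-0.692, θ₂=-0.997, ω₂=-4.005
apply F[20]=+10.000 → step 21: x=0.464, v=2.226, θ₁=0.118, ω₁=-0.989, θ₂=-1.078, ω₂=-4.135
apply F[21]=+10.000 → step 22: x=0.509, v=2.334, θ₁=0.095, ω₁=-1.320, θ₂=-1.162, ω₂=-4.258
apply F[22]=+10.000 → step 23: x=0.557, v=2.442, θ₁=0.065, ω₁=-1.686, θ₂=-1.248, ω₂=-4.368
apply F[23]=+10.000 → step 24: x=0.607, v=2.550, θ₁=0.027, ω₁=-2.087, θ₂=-1.336, ω₂=-4.458
apply F[24]=+10.000 → step 25: x=0.659, v=2.659, θ₁=-0.019, ω₁=-2.519, θ₂=-1.426, ω₂=-4.518
apply F[25]=+10.000 → step 26: x=0.713, v=2.768, θ₁=-0.074, ω₁=-2.977, θ₂=-1.517, ω₂=-4.535
apply F[26]=+10.000 → step 27: x=0.770, v=2.876, θ₁=-0.138, ω₁=-3.452, θ₂=-1.607, ω₂=-4.494
apply F[27]=+10.000 → step 28: x=0.828, v=2.984, θ₁=-0.212, ω₁=-3.935, θ₂=-1.696, ω₂=-4.379
apply F[28]=+10.000 → step 29: x=0.889, v=3.089, θ₁=-0.296, ω₁=-4.415, θ₂=-1.782, ω₂=-4.174
apply F[29]=+10.000 → step 30: x=0.952, v=3.193, θ₁=-0.389, ω₁=-4.881, θ₂=-1.862, ω₂=-3.865
apply F[30]=+10.000 → step 31: x=1.017, v=3.291, θ₁=-0.491, ω₁=-5.328, θ₂=-1.936, ω₂=-3.442
apply F[31]=+10.000 → step 32: x=1.084, v=3.385, θ₁=-0.602, ω₁=-5.759, θ₂=-1.999, ω₂=-2.896
apply F[32]=+10.000 → step 33: x=1.152, v=3.470, θ₁=-0.721, ω₁=-6.187, θ₂=-2.051, ω₂=-2.220
max |θ₂| = 2.051 ≤ 2.082 over all 34 states.

Answer: never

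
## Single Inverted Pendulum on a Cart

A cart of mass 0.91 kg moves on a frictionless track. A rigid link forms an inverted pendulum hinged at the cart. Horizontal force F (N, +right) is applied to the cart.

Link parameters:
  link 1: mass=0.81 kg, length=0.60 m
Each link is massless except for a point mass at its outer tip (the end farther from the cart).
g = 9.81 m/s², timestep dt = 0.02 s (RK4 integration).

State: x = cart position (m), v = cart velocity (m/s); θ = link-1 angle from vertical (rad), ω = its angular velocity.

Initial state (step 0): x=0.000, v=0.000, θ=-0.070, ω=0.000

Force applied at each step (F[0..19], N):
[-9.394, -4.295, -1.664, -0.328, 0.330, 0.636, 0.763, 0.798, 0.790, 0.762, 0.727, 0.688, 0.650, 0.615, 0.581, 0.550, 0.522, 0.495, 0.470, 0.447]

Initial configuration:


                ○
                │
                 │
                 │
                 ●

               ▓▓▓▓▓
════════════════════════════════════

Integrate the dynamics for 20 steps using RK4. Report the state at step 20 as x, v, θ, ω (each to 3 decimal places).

Answer: x=-0.073, v=-0.076, θ=0.013, ω=0.028

Derivation:
apply F[0]=-9.394 → step 1: x=-0.002, v=-0.194, θ=-0.067, ω=0.299
apply F[1]=-4.295 → step 2: x=-0.007, v=-0.277, θ=-0.060, ω=0.417
apply F[2]=-1.664 → step 3: x=-0.012, v=-0.304, θ=-0.051, ω=0.443
apply F[3]=-0.328 → step 4: x=-0.019, v=-0.303, θ=-0.043, ω=0.427
apply F[4]=+0.330 → step 5: x=-0.024, v=-0.289, θ=-0.034, ω=0.391
apply F[5]=+0.636 → step 6: x=-0.030, v=-0.270, θ=-0.027, ω=0.349
apply F[6]=+0.763 → step 7: x=-0.035, v=-0.249, θ=-0.020, ω=0.306
apply F[7]=+0.798 → step 8: x=-0.040, v=-0.228, θ=-0.015, ω=0.266
apply F[8]=+0.790 → step 9: x=-0.044, v=-0.209, θ=-0.010, ω=0.230
apply F[9]=+0.762 → step 10: x=-0.048, v=-0.191, θ=-0.006, ω=0.197
apply F[10]=+0.727 → step 11: x=-0.052, v=-0.174, θ=-0.002, ω=0.169
apply F[11]=+0.688 → step 12: x=-0.055, v=-0.159, θ=0.001, ω=0.143
apply F[12]=+0.650 → step 13: x=-0.058, v=-0.145, θ=0.004, ω=0.121
apply F[13]=+0.615 → step 14: x=-0.061, v=-0.132, θ=0.006, ω=0.102
apply F[14]=+0.581 → step 15: x=-0.064, v=-0.121, θ=0.008, ω=0.085
apply F[15]=+0.550 → step 16: x=-0.066, v=-0.110, θ=0.010, ω=0.070
apply F[16]=+0.522 → step 17: x=-0.068, v=-0.101, θ=0.011, ω=0.057
apply F[17]=+0.495 → step 18: x=-0.070, v=-0.092, θ=0.012, ω=0.046
apply F[18]=+0.470 → step 19: x=-0.072, v=-0.084, θ=0.013, ω=0.036
apply F[19]=+0.447 → step 20: x=-0.073, v=-0.076, θ=0.013, ω=0.028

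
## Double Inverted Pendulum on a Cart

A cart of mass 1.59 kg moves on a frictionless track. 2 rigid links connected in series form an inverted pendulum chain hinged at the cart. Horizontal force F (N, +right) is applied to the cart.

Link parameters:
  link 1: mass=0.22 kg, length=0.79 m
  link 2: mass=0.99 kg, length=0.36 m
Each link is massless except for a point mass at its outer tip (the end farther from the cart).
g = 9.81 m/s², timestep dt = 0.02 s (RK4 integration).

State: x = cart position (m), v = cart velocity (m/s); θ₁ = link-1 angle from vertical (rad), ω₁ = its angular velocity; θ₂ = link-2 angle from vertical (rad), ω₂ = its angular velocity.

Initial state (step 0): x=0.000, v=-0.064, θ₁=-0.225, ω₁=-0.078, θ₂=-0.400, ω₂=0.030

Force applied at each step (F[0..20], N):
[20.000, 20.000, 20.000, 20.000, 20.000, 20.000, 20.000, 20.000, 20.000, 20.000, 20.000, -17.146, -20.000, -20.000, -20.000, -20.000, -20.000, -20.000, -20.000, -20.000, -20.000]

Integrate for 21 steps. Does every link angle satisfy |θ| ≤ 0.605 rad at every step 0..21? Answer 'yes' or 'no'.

apply F[0]=+20.000 → step 1: x=0.001, v=0.207, θ₁=-0.229, ω₁=-0.358, θ₂=-0.402, ω₂=-0.271
apply F[1]=+20.000 → step 2: x=0.008, v=0.478, θ₁=-0.239, ω₁=-0.644, θ₂=-0.411, ω₂=-0.556
apply F[2]=+20.000 → step 3: x=0.021, v=0.748, θ₁=-0.255, ω₁=-0.943, θ₂=-0.424, ω₂=-0.812
apply F[3]=+20.000 → step 4: x=0.038, v=1.016, θ₁=-0.277, ω₁=-1.258, θ₂=-0.443, ω₂=-1.026
apply F[4]=+20.000 → step 5: x=0.061, v=1.282, θ₁=-0.306, ω₁=-1.594, θ₂=-0.465, ω₂=-1.187
apply F[5]=+20.000 → step 6: x=0.089, v=1.543, θ₁=-0.341, ω₁=-1.953, θ₂=-0.490, ω₂=-1.282
apply F[6]=+20.000 → step 7: x=0.123, v=1.797, θ₁=-0.384, ω₁=-2.335, θ₂=-0.516, ω₂=-1.304
apply F[7]=+20.000 → step 8: x=0.161, v=2.041, θ₁=-0.435, ω₁=-2.736, θ₂=-0.542, ω₂=-1.257
apply F[8]=+20.000 → step 9: x=0.204, v=2.269, θ₁=-0.493, ω₁=-3.140, θ₂=-0.566, ω₂=-1.163
apply F[9]=+20.000 → step 10: x=0.252, v=2.476, θ₁=-0.560, ω₁=-3.525, θ₂=-0.588, ω₂=-1.075
apply F[10]=+20.000 → step 11: x=0.303, v=2.658, θ₁=-0.634, ω₁=-3.856, θ₂=-0.609, ω₂=-1.072
apply F[11]=-17.146 → step 12: x=0.354, v=2.459, θ₁=-0.711, ω₁=-3.825, θ₂=-0.631, ω₂=-1.043
apply F[12]=-20.000 → step 13: x=0.401, v=2.237, θ₁=-0.787, ω₁=-3.821, θ₂=-0.651, ω₂=-0.951
apply F[13]=-20.000 → step 14: x=0.444, v=2.015, θ₁=-0.864, ω₁=-3.861, θ₂=-0.668, ω₂=-0.819
apply F[14]=-20.000 → step 15: x=0.482, v=1.790, θ₁=-0.942, ω₁=-3.934, θ₂=-0.683, ω₂=-0.665
apply F[15]=-20.000 → step 16: x=0.515, v=1.560, θ₁=-1.021, ω₁=-4.032, θ₂=-0.695, ω₂=-0.514
apply F[16]=-20.000 → step 17: x=0.544, v=1.324, θ₁=-1.103, ω₁=-4.147, θ₂=-0.704, ω₂=-0.388
apply F[17]=-20.000 → step 18: x=0.568, v=1.081, θ₁=-1.187, ω₁=-4.272, θ₂=-0.711, ω₂=-0.310
apply F[18]=-20.000 → step 19: x=0.587, v=0.831, θ₁=-1.274, ω₁=-4.405, θ₂=-0.717, ω₂=-0.298
apply F[19]=-20.000 → step 20: x=0.602, v=0.573, θ₁=-1.364, ω₁=-4.543, θ₂=-0.723, ω₂=-0.364
apply F[20]=-20.000 → step 21: x=0.610, v=0.310, θ₁=-1.456, ω₁=-4.688, θ₂=-0.732, ω₂=-0.521
Max |angle| over trajectory = 1.456 rad; bound = 0.605 → exceeded.

Answer: no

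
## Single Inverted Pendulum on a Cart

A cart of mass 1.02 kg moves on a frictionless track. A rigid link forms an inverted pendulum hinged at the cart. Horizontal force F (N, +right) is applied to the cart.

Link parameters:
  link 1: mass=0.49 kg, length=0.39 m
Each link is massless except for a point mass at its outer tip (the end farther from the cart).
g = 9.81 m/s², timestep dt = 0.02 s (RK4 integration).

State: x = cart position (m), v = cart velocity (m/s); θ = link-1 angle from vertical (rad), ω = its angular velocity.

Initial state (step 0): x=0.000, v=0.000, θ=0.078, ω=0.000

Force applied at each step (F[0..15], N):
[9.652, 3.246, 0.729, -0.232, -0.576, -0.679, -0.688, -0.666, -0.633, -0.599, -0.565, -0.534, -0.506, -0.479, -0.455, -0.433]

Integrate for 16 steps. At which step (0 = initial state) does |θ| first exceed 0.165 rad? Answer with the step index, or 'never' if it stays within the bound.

Answer: never

Derivation:
apply F[0]=+9.652 → step 1: x=0.002, v=0.182, θ=0.074, ω=-0.426
apply F[1]=+3.246 → step 2: x=0.006, v=0.239, θ=0.064, ω=-0.537
apply F[2]=+0.729 → step 3: x=0.011, v=0.247, θ=0.053, ω=-0.530
apply F[3]=-0.232 → step 4: x=0.016, v=0.238, θ=0.043, ω=-0.483
apply F[4]=-0.576 → step 5: x=0.020, v=0.224, θ=0.034, ω=-0.425
apply F[5]=-0.679 → step 6: x=0.025, v=0.207, θ=0.026, ω=-0.368
apply F[6]=-0.688 → step 7: x=0.029, v=0.192, θ=0.020, ω=-0.317
apply F[7]=-0.666 → step 8: x=0.032, v=0.177, θ=0.014, ω=-0.271
apply F[8]=-0.633 → step 9: x=0.036, v=0.164, θ=0.009, ω=-0.231
apply F[9]=-0.599 → step 10: x=0.039, v=0.151, θ=0.004, ω=-0.196
apply F[10]=-0.565 → step 11: x=0.042, v=0.140, θ=0.001, ω=-0.166
apply F[11]=-0.534 → step 12: x=0.045, v=0.130, θ=-0.002, ω=-0.139
apply F[12]=-0.506 → step 13: x=0.047, v=0.120, θ=-0.005, ω=-0.117
apply F[13]=-0.479 → step 14: x=0.049, v=0.111, θ=-0.007, ω=-0.097
apply F[14]=-0.455 → step 15: x=0.051, v=0.103, θ=-0.009, ω=-0.080
apply F[15]=-0.433 → step 16: x=0.053, v=0.095, θ=-0.010, ω=-0.065
max |θ| = 0.078 ≤ 0.165 over all 17 states.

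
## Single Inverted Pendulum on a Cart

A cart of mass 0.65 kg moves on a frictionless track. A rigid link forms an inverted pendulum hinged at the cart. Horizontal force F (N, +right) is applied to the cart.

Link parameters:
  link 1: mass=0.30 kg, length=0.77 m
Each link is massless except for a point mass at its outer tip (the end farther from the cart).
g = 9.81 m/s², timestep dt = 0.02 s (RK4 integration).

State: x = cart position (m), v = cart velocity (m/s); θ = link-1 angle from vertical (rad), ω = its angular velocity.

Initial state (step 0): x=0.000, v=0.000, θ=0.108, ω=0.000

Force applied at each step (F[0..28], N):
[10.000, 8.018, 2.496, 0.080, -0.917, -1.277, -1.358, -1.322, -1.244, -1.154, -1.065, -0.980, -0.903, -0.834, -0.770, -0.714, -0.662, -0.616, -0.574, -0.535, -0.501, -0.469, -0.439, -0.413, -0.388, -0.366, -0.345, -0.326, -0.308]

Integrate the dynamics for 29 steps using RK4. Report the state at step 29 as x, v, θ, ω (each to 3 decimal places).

Answer: x=0.152, v=0.041, θ=-0.023, ω=0.015

Derivation:
apply F[0]=+10.000 → step 1: x=0.003, v=0.297, θ=0.104, ω=-0.356
apply F[1]=+8.018 → step 2: x=0.011, v=0.533, θ=0.095, ω=-0.636
apply F[2]=+2.496 → step 3: x=0.023, v=0.602, θ=0.081, ω=-0.703
apply F[3]=+0.080 → step 4: x=0.035, v=0.598, θ=0.067, ω=-0.679
apply F[4]=-0.917 → step 5: x=0.046, v=0.565, θ=0.054, ω=-0.620
apply F[5]=-1.277 → step 6: x=0.057, v=0.521, θ=0.043, ω=-0.552
apply F[6]=-1.358 → step 7: x=0.067, v=0.476, θ=0.032, ω=-0.484
apply F[7]=-1.322 → step 8: x=0.076, v=0.433, θ=0.023, ω=-0.420
apply F[8]=-1.244 → step 9: x=0.084, v=0.393, θ=0.015, ω=-0.364
apply F[9]=-1.154 → step 10: x=0.092, v=0.357, θ=0.009, ω=-0.313
apply F[10]=-1.065 → step 11: x=0.099, v=0.323, θ=0.003, ω=-0.268
apply F[11]=-0.980 → step 12: x=0.105, v=0.293, θ=-0.002, ω=-0.229
apply F[12]=-0.903 → step 13: x=0.110, v=0.266, θ=-0.006, ω=-0.195
apply F[13]=-0.834 → step 14: x=0.116, v=0.241, θ=-0.010, ω=-0.164
apply F[14]=-0.770 → step 15: x=0.120, v=0.218, θ=-0.013, ω=-0.138
apply F[15]=-0.714 → step 16: x=0.124, v=0.197, θ=-0.016, ω=-0.115
apply F[16]=-0.662 → step 17: x=0.128, v=0.179, θ=-0.018, ω=-0.094
apply F[17]=-0.616 → step 18: x=0.131, v=0.161, θ=-0.019, ω=-0.077
apply F[18]=-0.574 → step 19: x=0.135, v=0.146, θ=-0.021, ω=-0.061
apply F[19]=-0.535 → step 20: x=0.137, v=0.131, θ=-0.022, ω=-0.048
apply F[20]=-0.501 → step 21: x=0.140, v=0.118, θ=-0.023, ω=-0.036
apply F[21]=-0.469 → step 22: x=0.142, v=0.105, θ=-0.023, ω=-0.026
apply F[22]=-0.439 → step 23: x=0.144, v=0.094, θ=-0.024, ω=-0.017
apply F[23]=-0.413 → step 24: x=0.146, v=0.083, θ=-0.024, ω=-0.009
apply F[24]=-0.388 → step 25: x=0.147, v=0.074, θ=-0.024, ω=-0.003
apply F[25]=-0.366 → step 26: x=0.149, v=0.064, θ=-0.024, ω=0.003
apply F[26]=-0.345 → step 27: x=0.150, v=0.056, θ=-0.024, ω=0.008
apply F[27]=-0.326 → step 28: x=0.151, v=0.048, θ=-0.024, ω=0.012
apply F[28]=-0.308 → step 29: x=0.152, v=0.041, θ=-0.023, ω=0.015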